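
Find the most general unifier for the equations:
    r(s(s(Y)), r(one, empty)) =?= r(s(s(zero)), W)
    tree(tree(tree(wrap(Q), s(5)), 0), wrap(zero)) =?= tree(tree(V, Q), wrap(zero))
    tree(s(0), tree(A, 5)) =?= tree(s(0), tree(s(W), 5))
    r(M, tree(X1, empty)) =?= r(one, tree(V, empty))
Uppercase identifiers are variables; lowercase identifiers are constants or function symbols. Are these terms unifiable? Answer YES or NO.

YES

Decompose r/2: s(s(Y)) =?= s(s(zero)),  r(one, empty) =?= W.
Decompose s/1: s(Y) =?= s(zero).
Decompose s/1: Y =?= zero.
Bind Y := zero; no other remaining equation mentions Y.
Bind W := r(one, empty); substituting into the one remaining equation that mentions W gives: tree(s(0), tree(A, 5)) =?= tree(s(0), tree(s(r(one, empty)), 5)).
Decompose tree/2: tree(tree(wrap(Q), s(5)), 0) =?= tree(V, Q),  wrap(zero) =?= wrap(zero).
Decompose tree/2: tree(wrap(Q), s(5)) =?= V,  0 =?= Q.
Bind V := tree(wrap(Q), s(5)); substituting into the one remaining equation that mentions V gives: r(M, tree(X1, empty)) =?= r(one, tree(tree(wrap(Q), s(5)), empty)).
Bind Q := 0; substituting into the one remaining equation that mentions Q gives: r(M, tree(X1, empty)) =?= r(one, tree(tree(wrap(0), s(5)), empty)). Substituting into the earlier binding gives V := tree(wrap(0), s(5)).
Delete trivial equation wrap(zero) =?= wrap(zero).
Decompose tree/2: s(0) =?= s(0),  tree(A, 5) =?= tree(s(r(one, empty)), 5).
Delete trivial equation s(0) =?= s(0).
Decompose tree/2: A =?= s(r(one, empty)),  5 =?= 5.
Bind A := s(r(one, empty)); no other remaining equation mentions A.
Delete trivial equation 5 =?= 5.
Decompose r/2: M =?= one,  tree(X1, empty) =?= tree(tree(wrap(0), s(5)), empty).
Bind M := one; no other remaining equation mentions M.
Decompose tree/2: X1 =?= tree(wrap(0), s(5)),  empty =?= empty.
Bind X1 := tree(wrap(0), s(5)); no other remaining equation mentions X1.
Delete trivial equation empty =?= empty.
No equations remain and no clash or occurs-check failure arose, so a unifier exists.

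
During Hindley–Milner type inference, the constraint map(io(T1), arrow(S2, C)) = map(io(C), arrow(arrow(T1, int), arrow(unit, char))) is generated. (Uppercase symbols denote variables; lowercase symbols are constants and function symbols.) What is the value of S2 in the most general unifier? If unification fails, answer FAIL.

Decompose map/2: io(T1) = io(C),  arrow(S2, C) = arrow(arrow(T1, int), arrow(unit, char)).
Decompose io/1: T1 = C.
Bind T1 := C; substituting into the remaining equation gives: arrow(S2, C) = arrow(arrow(C, int), arrow(unit, char)).
Decompose arrow/2: S2 = arrow(C, int),  C = arrow(unit, char).
Bind S2 := arrow(C, int); no other remaining equation mentions S2.
Bind C := arrow(unit, char). Substituting into the earlier bindings gives T1 := arrow(unit, char), S2 := arrow(arrow(unit, char), int).
MGU = { T1 ↦ arrow(unit, char), S2 ↦ arrow(arrow(unit, char), int), C ↦ arrow(unit, char) }, so S2 ↦ arrow(arrow(unit, char), int).

arrow(arrow(unit, char), int)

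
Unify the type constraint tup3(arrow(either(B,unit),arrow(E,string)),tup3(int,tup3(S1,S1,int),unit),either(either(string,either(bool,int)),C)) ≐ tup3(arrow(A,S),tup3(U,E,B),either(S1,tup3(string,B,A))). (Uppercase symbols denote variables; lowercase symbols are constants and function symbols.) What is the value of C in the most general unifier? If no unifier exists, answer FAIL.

Decompose tup3/3: arrow(either(B,unit),arrow(E,string)) ≐ arrow(A,S),  tup3(int,tup3(S1,S1,int),unit) ≐ tup3(U,E,B),  either(either(string,either(bool,int)),C) ≐ either(S1,tup3(string,B,A)).
Decompose arrow/2: either(B,unit) ≐ A,  arrow(E,string) ≐ S.
Bind A := either(B,unit); substituting into the one remaining equation that mentions A gives: either(either(string,either(bool,int)),C) ≐ either(S1,tup3(string,B,either(B,unit))).
Bind S := arrow(E,string); no other remaining equation mentions S.
Decompose tup3/3: int ≐ U,  tup3(S1,S1,int) ≐ E,  unit ≐ B.
Bind U := int; no other remaining equation mentions U.
Bind E := tup3(S1,S1,int); no other remaining equation mentions E. Substituting into the earlier binding gives S := arrow(tup3(S1,S1,int),string).
Bind B := unit; substituting into the remaining equation gives: either(either(string,either(bool,int)),C) ≐ either(S1,tup3(string,unit,either(unit,unit))). Substituting into the earlier binding gives A := either(unit,unit).
Decompose either/2: either(string,either(bool,int)) ≐ S1,  C ≐ tup3(string,unit,either(unit,unit)).
Bind S1 := either(string,either(bool,int)); no other remaining equation mentions S1. Substituting into the earlier bindings gives S := arrow(tup3(either(string,either(bool,int)),either(string,either(bool,int)),int),string), E := tup3(either(string,either(bool,int)),either(string,either(bool,int)),int).
Bind C := tup3(string,unit,either(unit,unit)).
MGU = { A -> either(unit,unit), S -> arrow(tup3(either(string,either(bool,int)),either(string,either(bool,int)),int),string), U -> int, E -> tup3(either(string,either(bool,int)),either(string,either(bool,int)),int), B -> unit, S1 -> either(string,either(bool,int)), C -> tup3(string,unit,either(unit,unit)) }, so C -> tup3(string,unit,either(unit,unit)).

tup3(string,unit,either(unit,unit))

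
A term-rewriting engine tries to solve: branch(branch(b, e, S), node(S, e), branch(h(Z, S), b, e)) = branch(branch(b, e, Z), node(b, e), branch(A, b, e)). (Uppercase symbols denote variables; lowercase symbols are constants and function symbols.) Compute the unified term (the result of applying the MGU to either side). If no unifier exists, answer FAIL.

Decompose branch/3: branch(b, e, S) = branch(b, e, Z),  node(S, e) = node(b, e),  branch(h(Z, S), b, e) = branch(A, b, e).
Decompose branch/3: b = b,  e = e,  S = Z.
Delete trivial equation b = b.
Delete trivial equation e = e.
Bind S := Z; substituting into the remaining equations gives: node(Z, e) = node(b, e),  branch(h(Z, Z), b, e) = branch(A, b, e).
Decompose node/2: Z = b,  e = e.
Bind Z := b; substituting into the one remaining equation that mentions Z gives: branch(h(b, b), b, e) = branch(A, b, e). Substituting into the earlier binding gives S := b.
Delete trivial equation e = e.
Decompose branch/3: h(b, b) = A,  b = b,  e = e.
Bind A := h(b, b); no other remaining equation mentions A.
Delete trivial equation b = b.
Delete trivial equation e = e.
Applying the MGU to either side gives branch(branch(b, e, b), node(b, e), branch(h(b, b), b, e)).

branch(branch(b, e, b), node(b, e), branch(h(b, b), b, e))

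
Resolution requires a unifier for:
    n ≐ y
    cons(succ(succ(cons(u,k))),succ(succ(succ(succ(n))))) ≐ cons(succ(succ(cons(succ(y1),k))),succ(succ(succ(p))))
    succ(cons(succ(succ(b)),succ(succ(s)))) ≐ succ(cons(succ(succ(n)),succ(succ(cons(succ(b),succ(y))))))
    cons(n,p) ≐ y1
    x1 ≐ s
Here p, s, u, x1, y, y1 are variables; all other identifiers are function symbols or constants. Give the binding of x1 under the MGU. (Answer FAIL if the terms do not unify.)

FAIL

Bind y := n; substituting into the one remaining equation that mentions y gives: succ(cons(succ(succ(b)),succ(succ(s)))) ≐ succ(cons(succ(succ(n)),succ(succ(cons(succ(b),succ(n)))))).
Decompose cons/2: succ(succ(cons(u,k))) ≐ succ(succ(cons(succ(y1),k))),  succ(succ(succ(succ(n)))) ≐ succ(succ(succ(p))).
Decompose succ/1: succ(cons(u,k)) ≐ succ(cons(succ(y1),k)).
Decompose succ/1: cons(u,k) ≐ cons(succ(y1),k).
Decompose cons/2: u ≐ succ(y1),  k ≐ k.
Bind u := succ(y1); no other remaining equation mentions u.
Delete trivial equation k ≐ k.
Decompose succ/1: succ(succ(succ(n))) ≐ succ(succ(p)).
Decompose succ/1: succ(succ(n)) ≐ succ(p).
Decompose succ/1: succ(n) ≐ p.
Bind p := succ(n); substituting into the one remaining equation that mentions p gives: cons(n,succ(n)) ≐ y1.
Decompose succ/1: cons(succ(succ(b)),succ(succ(s))) ≐ cons(succ(succ(n)),succ(succ(cons(succ(b),succ(n))))).
Decompose cons/2: succ(succ(b)) ≐ succ(succ(n)),  succ(succ(s)) ≐ succ(succ(cons(succ(b),succ(n)))).
Decompose succ/1: succ(b) ≐ succ(n).
Decompose succ/1: b ≐ n.
Clash: constants b and n differ; no unifier exists.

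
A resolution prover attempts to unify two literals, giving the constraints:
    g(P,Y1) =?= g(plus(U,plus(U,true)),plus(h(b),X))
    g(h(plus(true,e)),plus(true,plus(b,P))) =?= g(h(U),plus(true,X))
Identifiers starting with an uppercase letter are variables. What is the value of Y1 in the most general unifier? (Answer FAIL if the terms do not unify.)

plus(h(b),plus(b,plus(plus(true,e),plus(plus(true,e),true))))

Decompose g/2: P =?= plus(U,plus(U,true)),  Y1 =?= plus(h(b),X).
Bind P := plus(U,plus(U,true)); substituting into the one remaining equation that mentions P gives: g(h(plus(true,e)),plus(true,plus(b,plus(U,plus(U,true))))) =?= g(h(U),plus(true,X)).
Bind Y1 := plus(h(b),X); no other remaining equation mentions Y1.
Decompose g/2: h(plus(true,e)) =?= h(U),  plus(true,plus(b,plus(U,plus(U,true)))) =?= plus(true,X).
Decompose h/1: plus(true,e) =?= U.
Bind U := plus(true,e); substituting into the remaining equation gives: plus(true,plus(b,plus(plus(true,e),plus(plus(true,e),true)))) =?= plus(true,X). Substituting into the earlier binding gives P := plus(plus(true,e),plus(plus(true,e),true)).
Decompose plus/2: true =?= true,  plus(b,plus(plus(true,e),plus(plus(true,e),true))) =?= X.
Delete trivial equation true =?= true.
Bind X := plus(b,plus(plus(true,e),plus(plus(true,e),true))). Substituting into the earlier binding gives Y1 := plus(h(b),plus(b,plus(plus(true,e),plus(plus(true,e),true)))).
MGU = { P ↦ plus(plus(true,e),plus(plus(true,e),true)), Y1 ↦ plus(h(b),plus(b,plus(plus(true,e),plus(plus(true,e),true)))), U ↦ plus(true,e), X ↦ plus(b,plus(plus(true,e),plus(plus(true,e),true))) }, so Y1 ↦ plus(h(b),plus(b,plus(plus(true,e),plus(plus(true,e),true)))).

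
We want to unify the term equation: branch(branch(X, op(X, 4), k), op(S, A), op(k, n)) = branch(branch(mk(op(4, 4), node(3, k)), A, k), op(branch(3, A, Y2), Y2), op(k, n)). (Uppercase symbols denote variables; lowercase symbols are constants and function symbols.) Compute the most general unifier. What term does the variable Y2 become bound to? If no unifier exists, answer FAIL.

Decompose branch/3: branch(X, op(X, 4), k) = branch(mk(op(4, 4), node(3, k)), A, k),  op(S, A) = op(branch(3, A, Y2), Y2),  op(k, n) = op(k, n).
Decompose branch/3: X = mk(op(4, 4), node(3, k)),  op(X, 4) = A,  k = k.
Bind X := mk(op(4, 4), node(3, k)); substituting into the one remaining equation that mentions X gives: op(mk(op(4, 4), node(3, k)), 4) = A.
Bind A := op(mk(op(4, 4), node(3, k)), 4); substituting into the one remaining equation that mentions A gives: op(S, op(mk(op(4, 4), node(3, k)), 4)) = op(branch(3, op(mk(op(4, 4), node(3, k)), 4), Y2), Y2).
Delete trivial equation k = k.
Decompose op/2: S = branch(3, op(mk(op(4, 4), node(3, k)), 4), Y2),  op(mk(op(4, 4), node(3, k)), 4) = Y2.
Bind S := branch(3, op(mk(op(4, 4), node(3, k)), 4), Y2); no other remaining equation mentions S.
Bind Y2 := op(mk(op(4, 4), node(3, k)), 4); no other remaining equation mentions Y2. Substituting into the earlier binding gives S := branch(3, op(mk(op(4, 4), node(3, k)), 4), op(mk(op(4, 4), node(3, k)), 4)).
Delete trivial equation op(k, n) = op(k, n).
MGU = { X := mk(op(4, 4), node(3, k)), A := op(mk(op(4, 4), node(3, k)), 4), S := branch(3, op(mk(op(4, 4), node(3, k)), 4), op(mk(op(4, 4), node(3, k)), 4)), Y2 := op(mk(op(4, 4), node(3, k)), 4) }, so Y2 := op(mk(op(4, 4), node(3, k)), 4).

op(mk(op(4, 4), node(3, k)), 4)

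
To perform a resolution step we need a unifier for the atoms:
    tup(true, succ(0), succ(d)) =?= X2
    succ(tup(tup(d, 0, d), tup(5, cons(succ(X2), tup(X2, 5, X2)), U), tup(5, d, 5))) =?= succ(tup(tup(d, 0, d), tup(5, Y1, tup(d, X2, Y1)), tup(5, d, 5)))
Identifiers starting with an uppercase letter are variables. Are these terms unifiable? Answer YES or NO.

YES

Bind X2 := tup(true, succ(0), succ(d)); substituting into the remaining equation gives: succ(tup(tup(d, 0, d), tup(5, cons(succ(tup(true, succ(0), succ(d))), tup(tup(true, succ(0), succ(d)), 5, tup(true, succ(0), succ(d)))), U), tup(5, d, 5))) =?= succ(tup(tup(d, 0, d), tup(5, Y1, tup(d, tup(true, succ(0), succ(d)), Y1)), tup(5, d, 5))).
Decompose succ/1: tup(tup(d, 0, d), tup(5, cons(succ(tup(true, succ(0), succ(d))), tup(tup(true, succ(0), succ(d)), 5, tup(true, succ(0), succ(d)))), U), tup(5, d, 5)) =?= tup(tup(d, 0, d), tup(5, Y1, tup(d, tup(true, succ(0), succ(d)), Y1)), tup(5, d, 5)).
Decompose tup/3: tup(d, 0, d) =?= tup(d, 0, d),  tup(5, cons(succ(tup(true, succ(0), succ(d))), tup(tup(true, succ(0), succ(d)), 5, tup(true, succ(0), succ(d)))), U) =?= tup(5, Y1, tup(d, tup(true, succ(0), succ(d)), Y1)),  tup(5, d, 5) =?= tup(5, d, 5).
Delete trivial equation tup(d, 0, d) =?= tup(d, 0, d).
Decompose tup/3: 5 =?= 5,  cons(succ(tup(true, succ(0), succ(d))), tup(tup(true, succ(0), succ(d)), 5, tup(true, succ(0), succ(d)))) =?= Y1,  U =?= tup(d, tup(true, succ(0), succ(d)), Y1).
Delete trivial equation 5 =?= 5.
Bind Y1 := cons(succ(tup(true, succ(0), succ(d))), tup(tup(true, succ(0), succ(d)), 5, tup(true, succ(0), succ(d)))); substituting into the one remaining equation that mentions Y1 gives: U =?= tup(d, tup(true, succ(0), succ(d)), cons(succ(tup(true, succ(0), succ(d))), tup(tup(true, succ(0), succ(d)), 5, tup(true, succ(0), succ(d))))).
Bind U := tup(d, tup(true, succ(0), succ(d)), cons(succ(tup(true, succ(0), succ(d))), tup(tup(true, succ(0), succ(d)), 5, tup(true, succ(0), succ(d))))); no other remaining equation mentions U.
Delete trivial equation tup(5, d, 5) =?= tup(5, d, 5).
No equations remain and no clash or occurs-check failure arose, so a unifier exists.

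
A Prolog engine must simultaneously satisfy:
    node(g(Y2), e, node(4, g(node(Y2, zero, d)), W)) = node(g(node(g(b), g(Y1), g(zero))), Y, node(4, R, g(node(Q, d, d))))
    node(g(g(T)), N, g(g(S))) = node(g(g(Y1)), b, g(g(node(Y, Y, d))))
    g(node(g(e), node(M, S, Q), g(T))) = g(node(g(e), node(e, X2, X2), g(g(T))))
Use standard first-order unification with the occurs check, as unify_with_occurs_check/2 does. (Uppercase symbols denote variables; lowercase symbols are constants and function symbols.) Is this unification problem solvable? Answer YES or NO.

NO

Decompose node/3: g(Y2) = g(node(g(b), g(Y1), g(zero))),  e = Y,  node(4, g(node(Y2, zero, d)), W) = node(4, R, g(node(Q, d, d))).
Decompose g/1: Y2 = node(g(b), g(Y1), g(zero)).
Bind Y2 := node(g(b), g(Y1), g(zero)); substituting into the one remaining equation that mentions Y2 gives: node(4, g(node(node(g(b), g(Y1), g(zero)), zero, d)), W) = node(4, R, g(node(Q, d, d))).
Bind Y := e; substituting into the one remaining equation that mentions Y gives: node(g(g(T)), N, g(g(S))) = node(g(g(Y1)), b, g(g(node(e, e, d)))).
Decompose node/3: 4 = 4,  g(node(node(g(b), g(Y1), g(zero)), zero, d)) = R,  W = g(node(Q, d, d)).
Delete trivial equation 4 = 4.
Bind R := g(node(node(g(b), g(Y1), g(zero)), zero, d)); no other remaining equation mentions R.
Bind W := g(node(Q, d, d)); no other remaining equation mentions W.
Decompose node/3: g(g(T)) = g(g(Y1)),  N = b,  g(g(S)) = g(g(node(e, e, d))).
Decompose g/1: g(T) = g(Y1).
Decompose g/1: T = Y1.
Bind T := Y1; substituting into the one remaining equation that mentions T gives: g(node(g(e), node(M, S, Q), g(Y1))) = g(node(g(e), node(e, X2, X2), g(g(Y1)))).
Bind N := b; no other remaining equation mentions N.
Decompose g/1: g(S) = g(node(e, e, d)).
Decompose g/1: S = node(e, e, d).
Bind S := node(e, e, d); substituting into the remaining equation gives: g(node(g(e), node(M, node(e, e, d), Q), g(Y1))) = g(node(g(e), node(e, X2, X2), g(g(Y1)))).
Decompose g/1: node(g(e), node(M, node(e, e, d), Q), g(Y1)) = node(g(e), node(e, X2, X2), g(g(Y1))).
Decompose node/3: g(e) = g(e),  node(M, node(e, e, d), Q) = node(e, X2, X2),  g(Y1) = g(g(Y1)).
Delete trivial equation g(e) = g(e).
Decompose node/3: M = e,  node(e, e, d) = X2,  Q = X2.
Bind M := e; no other remaining equation mentions M.
Bind X2 := node(e, e, d); substituting into the one remaining equation that mentions X2 gives: Q = node(e, e, d).
Bind Q := node(e, e, d); no other remaining equation mentions Q. Substituting into the earlier binding gives W := g(node(node(e, e, d), d, d)).
Decompose g/1: Y1 = g(Y1).
Occurs check fails: Y1 occurs in g(Y1); the equation Y1 = g(Y1) has no finite solution.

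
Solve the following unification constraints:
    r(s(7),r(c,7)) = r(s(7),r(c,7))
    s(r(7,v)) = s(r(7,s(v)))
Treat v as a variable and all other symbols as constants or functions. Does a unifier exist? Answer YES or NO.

NO

Delete trivial equation r(s(7),r(c,7)) = r(s(7),r(c,7)).
Decompose s/1: r(7,v) = r(7,s(v)).
Decompose r/2: 7 = 7,  v = s(v).
Delete trivial equation 7 = 7.
Occurs check fails: v occurs in s(v); the equation v = s(v) has no finite solution.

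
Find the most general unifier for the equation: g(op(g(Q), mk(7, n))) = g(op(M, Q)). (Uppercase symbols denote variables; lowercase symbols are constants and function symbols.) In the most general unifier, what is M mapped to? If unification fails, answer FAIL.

g(mk(7, n))

Decompose g/1: op(g(Q), mk(7, n)) = op(M, Q).
Decompose op/2: g(Q) = M,  mk(7, n) = Q.
Bind M := g(Q); no other remaining equation mentions M.
Bind Q := mk(7, n). Substituting into the earlier binding gives M := g(mk(7, n)).
MGU = { M -> g(mk(7, n)), Q -> mk(7, n) }, so M -> g(mk(7, n)).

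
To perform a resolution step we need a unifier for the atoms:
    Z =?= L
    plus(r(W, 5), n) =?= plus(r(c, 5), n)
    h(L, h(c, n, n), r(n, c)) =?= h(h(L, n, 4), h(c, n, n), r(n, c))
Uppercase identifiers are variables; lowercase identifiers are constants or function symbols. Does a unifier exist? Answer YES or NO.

NO

Bind Z := L; no other remaining equation mentions Z.
Decompose plus/2: r(W, 5) =?= r(c, 5),  n =?= n.
Decompose r/2: W =?= c,  5 =?= 5.
Bind W := c; no other remaining equation mentions W.
Delete trivial equation 5 =?= 5.
Delete trivial equation n =?= n.
Decompose h/3: L =?= h(L, n, 4),  h(c, n, n) =?= h(c, n, n),  r(n, c) =?= r(n, c).
Occurs check fails: L occurs in h(L, n, 4); the equation L =?= h(L, n, 4) has no finite solution.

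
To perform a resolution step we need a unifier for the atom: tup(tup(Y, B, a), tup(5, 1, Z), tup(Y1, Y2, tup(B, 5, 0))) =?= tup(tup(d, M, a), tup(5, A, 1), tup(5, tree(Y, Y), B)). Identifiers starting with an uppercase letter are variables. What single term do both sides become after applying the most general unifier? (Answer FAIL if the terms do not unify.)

FAIL

Decompose tup/3: tup(Y, B, a) =?= tup(d, M, a),  tup(5, 1, Z) =?= tup(5, A, 1),  tup(Y1, Y2, tup(B, 5, 0)) =?= tup(5, tree(Y, Y), B).
Decompose tup/3: Y =?= d,  B =?= M,  a =?= a.
Bind Y := d; substituting into the one remaining equation that mentions Y gives: tup(Y1, Y2, tup(B, 5, 0)) =?= tup(5, tree(d, d), B).
Bind B := M; substituting into the one remaining equation that mentions B gives: tup(Y1, Y2, tup(M, 5, 0)) =?= tup(5, tree(d, d), M).
Delete trivial equation a =?= a.
Decompose tup/3: 5 =?= 5,  1 =?= A,  Z =?= 1.
Delete trivial equation 5 =?= 5.
Bind A := 1; no other remaining equation mentions A.
Bind Z := 1; no other remaining equation mentions Z.
Decompose tup/3: Y1 =?= 5,  Y2 =?= tree(d, d),  tup(M, 5, 0) =?= M.
Bind Y1 := 5; no other remaining equation mentions Y1.
Bind Y2 := tree(d, d); no other remaining equation mentions Y2.
Occurs check fails: M occurs in tup(M, 5, 0); the equation M =?= tup(M, 5, 0) has no finite solution.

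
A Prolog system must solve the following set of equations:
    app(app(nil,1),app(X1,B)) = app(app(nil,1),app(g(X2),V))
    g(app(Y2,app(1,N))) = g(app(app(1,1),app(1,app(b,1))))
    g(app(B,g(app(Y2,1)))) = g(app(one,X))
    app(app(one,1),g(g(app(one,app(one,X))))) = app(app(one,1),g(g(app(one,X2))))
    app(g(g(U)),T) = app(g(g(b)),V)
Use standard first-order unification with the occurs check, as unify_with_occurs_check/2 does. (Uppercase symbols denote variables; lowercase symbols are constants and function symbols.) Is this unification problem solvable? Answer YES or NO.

YES

Decompose app/2: app(nil,1) = app(nil,1),  app(X1,B) = app(g(X2),V).
Delete trivial equation app(nil,1) = app(nil,1).
Decompose app/2: X1 = g(X2),  B = V.
Bind X1 := g(X2); no other remaining equation mentions X1.
Bind B := V; substituting into the one remaining equation that mentions B gives: g(app(V,g(app(Y2,1)))) = g(app(one,X)).
Decompose g/1: app(Y2,app(1,N)) = app(app(1,1),app(1,app(b,1))).
Decompose app/2: Y2 = app(1,1),  app(1,N) = app(1,app(b,1)).
Bind Y2 := app(1,1); substituting into the one remaining equation that mentions Y2 gives: g(app(V,g(app(app(1,1),1)))) = g(app(one,X)).
Decompose app/2: 1 = 1,  N = app(b,1).
Delete trivial equation 1 = 1.
Bind N := app(b,1); no other remaining equation mentions N.
Decompose g/1: app(V,g(app(app(1,1),1))) = app(one,X).
Decompose app/2: V = one,  g(app(app(1,1),1)) = X.
Bind V := one; substituting into the one remaining equation that mentions V gives: app(g(g(U)),T) = app(g(g(b)),one). Substituting into the earlier binding gives B := one.
Bind X := g(app(app(1,1),1)); substituting into the one remaining equation that mentions X gives: app(app(one,1),g(g(app(one,app(one,g(app(app(1,1),1))))))) = app(app(one,1),g(g(app(one,X2)))).
Decompose app/2: app(one,1) = app(one,1),  g(g(app(one,app(one,g(app(app(1,1),1)))))) = g(g(app(one,X2))).
Delete trivial equation app(one,1) = app(one,1).
Decompose g/1: g(app(one,app(one,g(app(app(1,1),1))))) = g(app(one,X2)).
Decompose g/1: app(one,app(one,g(app(app(1,1),1)))) = app(one,X2).
Decompose app/2: one = one,  app(one,g(app(app(1,1),1))) = X2.
Delete trivial equation one = one.
Bind X2 := app(one,g(app(app(1,1),1))); no other remaining equation mentions X2. Substituting into the earlier binding gives X1 := g(app(one,g(app(app(1,1),1)))).
Decompose app/2: g(g(U)) = g(g(b)),  T = one.
Decompose g/1: g(U) = g(b).
Decompose g/1: U = b.
Bind U := b; no other remaining equation mentions U.
Bind T := one.
No equations remain and no clash or occurs-check failure arose, so a unifier exists.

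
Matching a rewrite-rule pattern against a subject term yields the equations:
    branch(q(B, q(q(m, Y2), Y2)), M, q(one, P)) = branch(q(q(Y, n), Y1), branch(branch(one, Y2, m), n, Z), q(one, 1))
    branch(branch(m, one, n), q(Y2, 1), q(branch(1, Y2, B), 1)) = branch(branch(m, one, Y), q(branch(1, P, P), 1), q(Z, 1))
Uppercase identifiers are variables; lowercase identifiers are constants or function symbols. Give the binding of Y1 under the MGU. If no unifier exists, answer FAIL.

q(q(m, branch(1, 1, 1)), branch(1, 1, 1))

Decompose branch/3: q(B, q(q(m, Y2), Y2)) = q(q(Y, n), Y1),  M = branch(branch(one, Y2, m), n, Z),  q(one, P) = q(one, 1).
Decompose q/2: B = q(Y, n),  q(q(m, Y2), Y2) = Y1.
Bind B := q(Y, n); substituting into the one remaining equation that mentions B gives: branch(branch(m, one, n), q(Y2, 1), q(branch(1, Y2, q(Y, n)), 1)) = branch(branch(m, one, Y), q(branch(1, P, P), 1), q(Z, 1)).
Bind Y1 := q(q(m, Y2), Y2); no other remaining equation mentions Y1.
Bind M := branch(branch(one, Y2, m), n, Z); no other remaining equation mentions M.
Decompose q/2: one = one,  P = 1.
Delete trivial equation one = one.
Bind P := 1; substituting into the remaining equation gives: branch(branch(m, one, n), q(Y2, 1), q(branch(1, Y2, q(Y, n)), 1)) = branch(branch(m, one, Y), q(branch(1, 1, 1), 1), q(Z, 1)).
Decompose branch/3: branch(m, one, n) = branch(m, one, Y),  q(Y2, 1) = q(branch(1, 1, 1), 1),  q(branch(1, Y2, q(Y, n)), 1) = q(Z, 1).
Decompose branch/3: m = m,  one = one,  n = Y.
Delete trivial equation m = m.
Delete trivial equation one = one.
Bind Y := n; substituting into the one remaining equation that mentions Y gives: q(branch(1, Y2, q(n, n)), 1) = q(Z, 1). Substituting into the earlier binding gives B := q(n, n).
Decompose q/2: Y2 = branch(1, 1, 1),  1 = 1.
Bind Y2 := branch(1, 1, 1); substituting into the one remaining equation that mentions Y2 gives: q(branch(1, branch(1, 1, 1), q(n, n)), 1) = q(Z, 1). Substituting into the earlier bindings gives Y1 := q(q(m, branch(1, 1, 1)), branch(1, 1, 1)), M := branch(branch(one, branch(1, 1, 1), m), n, Z).
Delete trivial equation 1 = 1.
Decompose q/2: branch(1, branch(1, 1, 1), q(n, n)) = Z,  1 = 1.
Bind Z := branch(1, branch(1, 1, 1), q(n, n)); no other remaining equation mentions Z. Substituting into the earlier binding gives M := branch(branch(one, branch(1, 1, 1), m), n, branch(1, branch(1, 1, 1), q(n, n))).
Delete trivial equation 1 = 1.
MGU = { B ↦ q(n, n), Y1 ↦ q(q(m, branch(1, 1, 1)), branch(1, 1, 1)), M ↦ branch(branch(one, branch(1, 1, 1), m), n, branch(1, branch(1, 1, 1), q(n, n))), P ↦ 1, Y ↦ n, Y2 ↦ branch(1, 1, 1), Z ↦ branch(1, branch(1, 1, 1), q(n, n)) }, so Y1 ↦ q(q(m, branch(1, 1, 1)), branch(1, 1, 1)).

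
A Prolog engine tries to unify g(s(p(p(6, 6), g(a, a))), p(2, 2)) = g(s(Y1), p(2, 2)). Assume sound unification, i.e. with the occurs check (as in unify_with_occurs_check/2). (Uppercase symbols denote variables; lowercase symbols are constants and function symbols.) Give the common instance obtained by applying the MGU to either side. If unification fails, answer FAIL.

g(s(p(p(6, 6), g(a, a))), p(2, 2))

Decompose g/2: s(p(p(6, 6), g(a, a))) = s(Y1),  p(2, 2) = p(2, 2).
Decompose s/1: p(p(6, 6), g(a, a)) = Y1.
Bind Y1 := p(p(6, 6), g(a, a)); no other remaining equation mentions Y1.
Delete trivial equation p(2, 2) = p(2, 2).
Applying the MGU to either side gives g(s(p(p(6, 6), g(a, a))), p(2, 2)).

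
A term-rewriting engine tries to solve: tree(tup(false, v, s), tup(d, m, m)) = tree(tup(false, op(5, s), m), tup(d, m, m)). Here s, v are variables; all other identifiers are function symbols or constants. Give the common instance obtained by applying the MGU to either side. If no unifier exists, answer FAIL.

Decompose tree/2: tup(false, v, s) = tup(false, op(5, s), m),  tup(d, m, m) = tup(d, m, m).
Decompose tup/3: false = false,  v = op(5, s),  s = m.
Delete trivial equation false = false.
Bind v := op(5, s); no other remaining equation mentions v.
Bind s := m; no other remaining equation mentions s. Substituting into the earlier binding gives v := op(5, m).
Delete trivial equation tup(d, m, m) = tup(d, m, m).
Applying the MGU to either side gives tree(tup(false, op(5, m), m), tup(d, m, m)).

tree(tup(false, op(5, m), m), tup(d, m, m))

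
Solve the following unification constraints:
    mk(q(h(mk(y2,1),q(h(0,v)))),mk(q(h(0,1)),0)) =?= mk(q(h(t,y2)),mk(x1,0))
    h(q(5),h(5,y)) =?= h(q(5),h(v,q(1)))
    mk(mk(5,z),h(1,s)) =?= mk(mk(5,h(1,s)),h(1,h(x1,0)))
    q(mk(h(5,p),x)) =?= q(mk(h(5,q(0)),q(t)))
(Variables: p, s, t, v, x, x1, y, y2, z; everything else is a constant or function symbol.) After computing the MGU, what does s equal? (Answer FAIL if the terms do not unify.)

h(q(h(0,1)),0)

Decompose mk/2: q(h(mk(y2,1),q(h(0,v)))) =?= q(h(t,y2)),  mk(q(h(0,1)),0) =?= mk(x1,0).
Decompose q/1: h(mk(y2,1),q(h(0,v))) =?= h(t,y2).
Decompose h/2: mk(y2,1) =?= t,  q(h(0,v)) =?= y2.
Bind t := mk(y2,1); substituting into the one remaining equation that mentions t gives: q(mk(h(5,p),x)) =?= q(mk(h(5,q(0)),q(mk(y2,1)))).
Bind y2 := q(h(0,v)); substituting into the one remaining equation that mentions y2 gives: q(mk(h(5,p),x)) =?= q(mk(h(5,q(0)),q(mk(q(h(0,v)),1)))). Substituting into the earlier binding gives t := mk(q(h(0,v)),1).
Decompose mk/2: q(h(0,1)) =?= x1,  0 =?= 0.
Bind x1 := q(h(0,1)); substituting into the one remaining equation that mentions x1 gives: mk(mk(5,z),h(1,s)) =?= mk(mk(5,h(1,s)),h(1,h(q(h(0,1)),0))).
Delete trivial equation 0 =?= 0.
Decompose h/2: q(5) =?= q(5),  h(5,y) =?= h(v,q(1)).
Delete trivial equation q(5) =?= q(5).
Decompose h/2: 5 =?= v,  y =?= q(1).
Bind v := 5; substituting into the one remaining equation that mentions v gives: q(mk(h(5,p),x)) =?= q(mk(h(5,q(0)),q(mk(q(h(0,5)),1)))). Substituting into the earlier bindings gives t := mk(q(h(0,5)),1), y2 := q(h(0,5)).
Bind y := q(1); no other remaining equation mentions y.
Decompose mk/2: mk(5,z) =?= mk(5,h(1,s)),  h(1,s) =?= h(1,h(q(h(0,1)),0)).
Decompose mk/2: 5 =?= 5,  z =?= h(1,s).
Delete trivial equation 5 =?= 5.
Bind z := h(1,s); no other remaining equation mentions z.
Decompose h/2: 1 =?= 1,  s =?= h(q(h(0,1)),0).
Delete trivial equation 1 =?= 1.
Bind s := h(q(h(0,1)),0); no other remaining equation mentions s. Substituting into the earlier binding gives z := h(1,h(q(h(0,1)),0)).
Decompose q/1: mk(h(5,p),x) =?= mk(h(5,q(0)),q(mk(q(h(0,5)),1))).
Decompose mk/2: h(5,p) =?= h(5,q(0)),  x =?= q(mk(q(h(0,5)),1)).
Decompose h/2: 5 =?= 5,  p =?= q(0).
Delete trivial equation 5 =?= 5.
Bind p := q(0); no other remaining equation mentions p.
Bind x := q(mk(q(h(0,5)),1)).
MGU = { t := mk(q(h(0,5)),1), y2 := q(h(0,5)), x1 := q(h(0,1)), v := 5, y := q(1), z := h(1,h(q(h(0,1)),0)), s := h(q(h(0,1)),0), p := q(0), x := q(mk(q(h(0,5)),1)) }, so s := h(q(h(0,1)),0).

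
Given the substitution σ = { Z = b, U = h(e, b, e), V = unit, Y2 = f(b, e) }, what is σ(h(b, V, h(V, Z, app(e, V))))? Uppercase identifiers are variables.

h(b, unit, h(unit, b, app(e, unit)))

Replace each occurrence of Z with b.
Replace each occurrence of V with unit.
Result: h(b, unit, h(unit, b, app(e, unit))).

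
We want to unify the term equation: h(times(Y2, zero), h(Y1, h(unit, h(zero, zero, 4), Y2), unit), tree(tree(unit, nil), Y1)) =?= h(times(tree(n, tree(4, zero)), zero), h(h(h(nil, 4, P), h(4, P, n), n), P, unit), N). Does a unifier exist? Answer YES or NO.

YES

Decompose h/3: times(Y2, zero) =?= times(tree(n, tree(4, zero)), zero),  h(Y1, h(unit, h(zero, zero, 4), Y2), unit) =?= h(h(h(nil, 4, P), h(4, P, n), n), P, unit),  tree(tree(unit, nil), Y1) =?= N.
Decompose times/2: Y2 =?= tree(n, tree(4, zero)),  zero =?= zero.
Bind Y2 := tree(n, tree(4, zero)); substituting into the one remaining equation that mentions Y2 gives: h(Y1, h(unit, h(zero, zero, 4), tree(n, tree(4, zero))), unit) =?= h(h(h(nil, 4, P), h(4, P, n), n), P, unit).
Delete trivial equation zero =?= zero.
Decompose h/3: Y1 =?= h(h(nil, 4, P), h(4, P, n), n),  h(unit, h(zero, zero, 4), tree(n, tree(4, zero))) =?= P,  unit =?= unit.
Bind Y1 := h(h(nil, 4, P), h(4, P, n), n); substituting into the one remaining equation that mentions Y1 gives: tree(tree(unit, nil), h(h(nil, 4, P), h(4, P, n), n)) =?= N.
Bind P := h(unit, h(zero, zero, 4), tree(n, tree(4, zero))); substituting into the one remaining equation that mentions P gives: tree(tree(unit, nil), h(h(nil, 4, h(unit, h(zero, zero, 4), tree(n, tree(4, zero)))), h(4, h(unit, h(zero, zero, 4), tree(n, tree(4, zero))), n), n)) =?= N. Substituting into the earlier binding gives Y1 := h(h(nil, 4, h(unit, h(zero, zero, 4), tree(n, tree(4, zero)))), h(4, h(unit, h(zero, zero, 4), tree(n, tree(4, zero))), n), n).
Delete trivial equation unit =?= unit.
Bind N := tree(tree(unit, nil), h(h(nil, 4, h(unit, h(zero, zero, 4), tree(n, tree(4, zero)))), h(4, h(unit, h(zero, zero, 4), tree(n, tree(4, zero))), n), n)).
No equations remain and no clash or occurs-check failure arose, so a unifier exists.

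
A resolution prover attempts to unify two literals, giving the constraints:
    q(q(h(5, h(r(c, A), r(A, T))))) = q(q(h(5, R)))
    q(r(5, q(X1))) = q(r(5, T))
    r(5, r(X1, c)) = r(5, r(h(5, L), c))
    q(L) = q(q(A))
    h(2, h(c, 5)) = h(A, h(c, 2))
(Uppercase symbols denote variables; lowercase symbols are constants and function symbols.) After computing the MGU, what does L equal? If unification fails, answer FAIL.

FAIL

Decompose q/1: q(h(5, h(r(c, A), r(A, T)))) = q(h(5, R)).
Decompose q/1: h(5, h(r(c, A), r(A, T))) = h(5, R).
Decompose h/2: 5 = 5,  h(r(c, A), r(A, T)) = R.
Delete trivial equation 5 = 5.
Bind R := h(r(c, A), r(A, T)); no other remaining equation mentions R.
Decompose q/1: r(5, q(X1)) = r(5, T).
Decompose r/2: 5 = 5,  q(X1) = T.
Delete trivial equation 5 = 5.
Bind T := q(X1); no other remaining equation mentions T. Substituting into the earlier binding gives R := h(r(c, A), r(A, q(X1))).
Decompose r/2: 5 = 5,  r(X1, c) = r(h(5, L), c).
Delete trivial equation 5 = 5.
Decompose r/2: X1 = h(5, L),  c = c.
Bind X1 := h(5, L); no other remaining equation mentions X1. Substituting into the earlier bindings gives R := h(r(c, A), r(A, q(h(5, L)))), T := q(h(5, L)).
Delete trivial equation c = c.
Decompose q/1: L = q(A).
Bind L := q(A); no other remaining equation mentions L. Substituting into the earlier bindings gives R := h(r(c, A), r(A, q(h(5, q(A))))), T := q(h(5, q(A))), X1 := h(5, q(A)).
Decompose h/2: 2 = A,  h(c, 5) = h(c, 2).
Bind A := 2; no other remaining equation mentions A. Substituting into the earlier bindings gives R := h(r(c, 2), r(2, q(h(5, q(2))))), T := q(h(5, q(2))), X1 := h(5, q(2)), L := q(2).
Decompose h/2: c = c,  5 = 2.
Delete trivial equation c = c.
Clash: constants 5 and 2 differ; no unifier exists.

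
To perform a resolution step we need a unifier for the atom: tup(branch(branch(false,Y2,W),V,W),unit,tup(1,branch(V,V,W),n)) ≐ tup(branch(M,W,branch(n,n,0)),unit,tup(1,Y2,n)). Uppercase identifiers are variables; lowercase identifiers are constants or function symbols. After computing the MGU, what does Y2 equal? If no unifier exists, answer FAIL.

branch(branch(n,n,0),branch(n,n,0),branch(n,n,0))

Decompose tup/3: branch(branch(false,Y2,W),V,W) ≐ branch(M,W,branch(n,n,0)),  unit ≐ unit,  tup(1,branch(V,V,W),n) ≐ tup(1,Y2,n).
Decompose branch/3: branch(false,Y2,W) ≐ M,  V ≐ W,  W ≐ branch(n,n,0).
Bind M := branch(false,Y2,W); no other remaining equation mentions M.
Bind V := W; substituting into the one remaining equation that mentions V gives: tup(1,branch(W,W,W),n) ≐ tup(1,Y2,n).
Bind W := branch(n,n,0); substituting into the one remaining equation that mentions W gives: tup(1,branch(branch(n,n,0),branch(n,n,0),branch(n,n,0)),n) ≐ tup(1,Y2,n). Substituting into the earlier bindings gives M := branch(false,Y2,branch(n,n,0)), V := branch(n,n,0).
Delete trivial equation unit ≐ unit.
Decompose tup/3: 1 ≐ 1,  branch(branch(n,n,0),branch(n,n,0),branch(n,n,0)) ≐ Y2,  n ≐ n.
Delete trivial equation 1 ≐ 1.
Bind Y2 := branch(branch(n,n,0),branch(n,n,0),branch(n,n,0)); no other remaining equation mentions Y2. Substituting into the earlier binding gives M := branch(false,branch(branch(n,n,0),branch(n,n,0),branch(n,n,0)),branch(n,n,0)).
Delete trivial equation n ≐ n.
MGU = { M -> branch(false,branch(branch(n,n,0),branch(n,n,0),branch(n,n,0)),branch(n,n,0)), V -> branch(n,n,0), W -> branch(n,n,0), Y2 -> branch(branch(n,n,0),branch(n,n,0),branch(n,n,0)) }, so Y2 -> branch(branch(n,n,0),branch(n,n,0),branch(n,n,0)).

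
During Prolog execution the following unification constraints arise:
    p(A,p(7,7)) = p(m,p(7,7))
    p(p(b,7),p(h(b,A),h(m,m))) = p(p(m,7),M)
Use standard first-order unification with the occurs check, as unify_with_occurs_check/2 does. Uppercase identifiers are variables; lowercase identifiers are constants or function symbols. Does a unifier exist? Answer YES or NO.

Decompose p/2: A = m,  p(7,7) = p(7,7).
Bind A := m; substituting into the one remaining equation that mentions A gives: p(p(b,7),p(h(b,m),h(m,m))) = p(p(m,7),M).
Delete trivial equation p(7,7) = p(7,7).
Decompose p/2: p(b,7) = p(m,7),  p(h(b,m),h(m,m)) = M.
Decompose p/2: b = m,  7 = 7.
Clash: constants b and m differ; no unifier exists.

NO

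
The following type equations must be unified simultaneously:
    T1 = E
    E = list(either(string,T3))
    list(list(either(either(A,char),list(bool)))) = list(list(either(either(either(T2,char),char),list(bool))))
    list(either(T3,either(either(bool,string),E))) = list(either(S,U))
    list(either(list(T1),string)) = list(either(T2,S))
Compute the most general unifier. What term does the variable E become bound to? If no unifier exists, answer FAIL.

list(either(string,string))

Bind T1 := E; substituting into the one remaining equation that mentions T1 gives: list(either(list(E),string)) = list(either(T2,S)).
Bind E := list(either(string,T3)); substituting into the 2 remaining equations that mention E gives: list(either(T3,either(either(bool,string),list(either(string,T3))))) = list(either(S,U)),  list(either(list(list(either(string,T3))),string)) = list(either(T2,S)). Substituting into the earlier binding gives T1 := list(either(string,T3)).
Decompose list/1: list(either(either(A,char),list(bool))) = list(either(either(either(T2,char),char),list(bool))).
Decompose list/1: either(either(A,char),list(bool)) = either(either(either(T2,char),char),list(bool)).
Decompose either/2: either(A,char) = either(either(T2,char),char),  list(bool) = list(bool).
Decompose either/2: A = either(T2,char),  char = char.
Bind A := either(T2,char); no other remaining equation mentions A.
Delete trivial equation char = char.
Delete trivial equation list(bool) = list(bool).
Decompose list/1: either(T3,either(either(bool,string),list(either(string,T3)))) = either(S,U).
Decompose either/2: T3 = S,  either(either(bool,string),list(either(string,T3))) = U.
Bind T3 := S; substituting into the remaining equations gives: either(either(bool,string),list(either(string,S))) = U,  list(either(list(list(either(string,S))),string)) = list(either(T2,S)). Substituting into the earlier bindings gives T1 := list(either(string,S)), E := list(either(string,S)).
Bind U := either(either(bool,string),list(either(string,S))); no other remaining equation mentions U.
Decompose list/1: either(list(list(either(string,S))),string) = either(T2,S).
Decompose either/2: list(list(either(string,S))) = T2,  string = S.
Bind T2 := list(list(either(string,S))); no other remaining equation mentions T2. Substituting into the earlier binding gives A := either(list(list(either(string,S))),char).
Bind S := string. Substituting into the earlier bindings gives T1 := list(either(string,string)), E := list(either(string,string)), A := either(list(list(either(string,string))),char), T3 := string, U := either(either(bool,string),list(either(string,string))), T2 := list(list(either(string,string))).
MGU = { T1 -> list(either(string,string)), E -> list(either(string,string)), A -> either(list(list(either(string,string))),char), T3 -> string, U -> either(either(bool,string),list(either(string,string))), T2 -> list(list(either(string,string))), S -> string }, so E -> list(either(string,string)).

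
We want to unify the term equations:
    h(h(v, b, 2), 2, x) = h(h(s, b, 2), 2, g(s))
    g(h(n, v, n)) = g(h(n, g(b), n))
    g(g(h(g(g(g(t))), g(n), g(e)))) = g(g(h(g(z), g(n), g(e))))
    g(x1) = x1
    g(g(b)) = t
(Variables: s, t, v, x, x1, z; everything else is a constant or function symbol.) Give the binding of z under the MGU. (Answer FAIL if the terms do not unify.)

FAIL

Decompose h/3: h(v, b, 2) = h(s, b, 2),  2 = 2,  x = g(s).
Decompose h/3: v = s,  b = b,  2 = 2.
Bind v := s; substituting into the one remaining equation that mentions v gives: g(h(n, s, n)) = g(h(n, g(b), n)).
Delete trivial equation b = b.
Delete trivial equation 2 = 2.
Delete trivial equation 2 = 2.
Bind x := g(s); no other remaining equation mentions x.
Decompose g/1: h(n, s, n) = h(n, g(b), n).
Decompose h/3: n = n,  s = g(b),  n = n.
Delete trivial equation n = n.
Bind s := g(b); no other remaining equation mentions s. Substituting into the earlier bindings gives v := g(b), x := g(g(b)).
Delete trivial equation n = n.
Decompose g/1: g(h(g(g(g(t))), g(n), g(e))) = g(h(g(z), g(n), g(e))).
Decompose g/1: h(g(g(g(t))), g(n), g(e)) = h(g(z), g(n), g(e)).
Decompose h/3: g(g(g(t))) = g(z),  g(n) = g(n),  g(e) = g(e).
Decompose g/1: g(g(t)) = z.
Bind z := g(g(t)); no other remaining equation mentions z.
Delete trivial equation g(n) = g(n).
Delete trivial equation g(e) = g(e).
Occurs check fails: x1 occurs in g(x1); the equation x1 = g(x1) has no finite solution.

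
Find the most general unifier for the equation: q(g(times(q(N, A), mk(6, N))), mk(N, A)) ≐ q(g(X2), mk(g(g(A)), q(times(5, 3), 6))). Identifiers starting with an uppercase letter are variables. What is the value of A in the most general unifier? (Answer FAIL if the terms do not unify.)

Decompose q/2: g(times(q(N, A), mk(6, N))) ≐ g(X2),  mk(N, A) ≐ mk(g(g(A)), q(times(5, 3), 6)).
Decompose g/1: times(q(N, A), mk(6, N)) ≐ X2.
Bind X2 := times(q(N, A), mk(6, N)); no other remaining equation mentions X2.
Decompose mk/2: N ≐ g(g(A)),  A ≐ q(times(5, 3), 6).
Bind N := g(g(A)); no other remaining equation mentions N. Substituting into the earlier binding gives X2 := times(q(g(g(A)), A), mk(6, g(g(A)))).
Bind A := q(times(5, 3), 6). Substituting into the earlier bindings gives X2 := times(q(g(g(q(times(5, 3), 6))), q(times(5, 3), 6)), mk(6, g(g(q(times(5, 3), 6))))), N := g(g(q(times(5, 3), 6))).
MGU = { X2 -> times(q(g(g(q(times(5, 3), 6))), q(times(5, 3), 6)), mk(6, g(g(q(times(5, 3), 6))))), N -> g(g(q(times(5, 3), 6))), A -> q(times(5, 3), 6) }, so A -> q(times(5, 3), 6).

q(times(5, 3), 6)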